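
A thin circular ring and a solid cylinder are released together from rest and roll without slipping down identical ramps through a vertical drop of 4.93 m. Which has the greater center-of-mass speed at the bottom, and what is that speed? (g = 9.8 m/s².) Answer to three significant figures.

the solid cylinder, at v ≈ 8.03 m/s

For rolling without slipping, Mgh = ½(1+k)Mv² where k = I/(MR²), so v = √(2gh/(1+k)).
Thin circular ring: k = 1, giving v = √(2×9.8×4.93/2) = 6.951 m/s.
Solid cylinder: k = 0.5, giving v = √(2×9.8×4.93/1.5) = 8.026 m/s.
The smaller k wins: the solid cylinder, at ≈ 8.03 m/s.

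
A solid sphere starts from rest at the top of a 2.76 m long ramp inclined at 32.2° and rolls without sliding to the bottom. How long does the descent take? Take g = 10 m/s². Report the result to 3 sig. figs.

For this body I = (2/5)MR², i.e. k = I/(MR²) = 0.4.
Along the incline Mg sinθ − f = Ma, and torque about the center fR = Iα = kMR²(a/R) gives f = kMa.
Hence a = g sinθ/(1+k) = 10×sin32.2°/1.4 = 3.806 m/s².
With constant a from rest, t = √(2L/a) = √(2·2.76/3.806) ≈ 1.20 s.

t ≈ 1.20 s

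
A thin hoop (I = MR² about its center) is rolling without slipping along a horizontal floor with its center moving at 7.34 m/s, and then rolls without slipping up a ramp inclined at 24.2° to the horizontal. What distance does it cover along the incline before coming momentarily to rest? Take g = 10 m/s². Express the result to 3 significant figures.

The moment of inertia is MR², giving k ≡ I/(MR²) = 1.
Since it rolls without slipping, ω = v/R and KE = ½Mv² + ½Iω² = ½(1+k)Mv² = Mv².
Setting this equal to Mgh gives the vertical rise h = (1+k)v₀²/(2g) = 2×7.34²/(2×10) = 5.388 m.
Along the incline, d = h/sinθ = 5.388/sin24.2° ≈ 13.1 m.

d ≈ 13.1 m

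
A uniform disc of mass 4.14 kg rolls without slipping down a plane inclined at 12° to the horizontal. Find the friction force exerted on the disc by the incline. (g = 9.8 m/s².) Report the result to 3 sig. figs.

For this body I = (1/2)MR², i.e. k = I/(MR²) = 0.5.
Along the incline Mg sinθ − f = Ma, and torque about the center fR = Iα = kMR²(a/R) gives f = kMa.
Combining, a = g sinθ/(1+k) and f = kMa = kMg sinθ/(1+k).
f = 0.5 × 4.14 × 9.8 × sin12° / 1.5 ≈ 2.81 N.

f ≈ 2.81 N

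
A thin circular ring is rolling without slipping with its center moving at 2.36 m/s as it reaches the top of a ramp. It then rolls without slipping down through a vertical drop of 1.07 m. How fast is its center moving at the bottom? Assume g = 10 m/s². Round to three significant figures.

v ≈ 4.03 m/s

With I = MR², the ratio k = I/(MR²) is 1.
Rolling without slipping gives ω = v/R, so the total kinetic energy is ½Mv² + ½Iω² = ½(1+k)Mv² = Mv².
Energy conservation: Mv₀² + Mgh = Mv², so v² = v₀² + 2gh/(1+k).
v = √(2.36² + 2×10×1.07/2) = √16.27 ≈ 4.03 m/s.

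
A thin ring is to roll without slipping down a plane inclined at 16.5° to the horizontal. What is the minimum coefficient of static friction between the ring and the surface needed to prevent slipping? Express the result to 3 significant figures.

μ_min ≈ 0.148

The moment of inertia is MR², giving k ≡ I/(MR²) = 1.
Newton's second law down the slope: Mg sinθ − f = Ma. The torque equation fR = Iα (with α = a/R) gives f = kMa.
These give a = g sinθ/(1+k) and the required friction f = kMg sinθ/(1+k).
The normal force is N = Mg cosθ, so μ_min = f/N = k tanθ/(1+k).
μ_min = 1 × tan16.5° / 2 ≈ 0.148.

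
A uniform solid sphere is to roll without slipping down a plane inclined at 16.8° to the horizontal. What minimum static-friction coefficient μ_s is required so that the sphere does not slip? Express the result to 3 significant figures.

μ_min ≈ 0.0863

The moment of inertia is (2/5)MR², giving k ≡ I/(MR²) = 0.4.
Along the incline Mg sinθ − f = Ma, and torque about the center fR = Iα = kMR²(a/R) gives f = kMa.
These give a = g sinθ/(1+k) and the required friction f = kMg sinθ/(1+k).
The normal force is N = Mg cosθ, so μ_min = f/N = k tanθ/(1+k).
μ_min = 0.4 × tan16.8° / 1.4 ≈ 0.0863.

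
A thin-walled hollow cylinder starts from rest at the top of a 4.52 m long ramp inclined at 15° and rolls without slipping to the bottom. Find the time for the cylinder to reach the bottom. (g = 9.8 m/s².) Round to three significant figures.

The moment of inertia is MR², giving k ≡ I/(MR²) = 1.
Translational: Mg sinθ − f = Ma. Rotational about the CM: fR = Iα = kMRa, so f = kMa.
Hence a = g sinθ/(1+k) = 9.8×sin15°/2 = 1.268 m/s².
With constant a from rest, t = √(2L/a) = √(2·4.52/1.268) ≈ 2.67 s.

t ≈ 2.67 s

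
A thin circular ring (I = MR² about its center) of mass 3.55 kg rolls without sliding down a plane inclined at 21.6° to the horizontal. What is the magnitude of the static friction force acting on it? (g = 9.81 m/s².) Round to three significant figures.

For this body I = MR², i.e. k = I/(MR²) = 1.
Translational: Mg sinθ − f = Ma. Rotational about the CM: fR = Iα = kMRa, so f = kMa.
Combining, a = g sinθ/(1+k) and f = kMa = kMg sinθ/(1+k).
f = 1 × 3.55 × 9.81 × sin21.6° / 2 ≈ 6.41 N.

f ≈ 6.41 N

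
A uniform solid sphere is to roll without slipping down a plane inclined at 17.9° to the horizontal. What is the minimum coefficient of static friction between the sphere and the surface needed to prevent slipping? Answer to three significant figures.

Here I = (2/5)MR², so the shape factor k = I/(MR²) = 0.4.
Along the incline Mg sinθ − f = Ma, and torque about the center fR = Iα = kMR²(a/R) gives f = kMa.
These give a = g sinθ/(1+k) and the required friction f = kMg sinθ/(1+k).
The normal force is N = Mg cosθ, so μ_min = f/N = k tanθ/(1+k).
μ_min = 0.4 × tan17.9° / 1.4 ≈ 0.0923.

μ_min ≈ 0.0923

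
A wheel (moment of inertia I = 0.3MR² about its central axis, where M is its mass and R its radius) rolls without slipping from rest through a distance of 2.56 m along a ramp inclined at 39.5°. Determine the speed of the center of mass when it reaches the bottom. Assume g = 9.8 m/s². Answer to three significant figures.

v ≈ 4.95 m/s

The moment of inertia is 0.3MR², giving k ≡ I/(MR²) = 0.3.
Rolling without slipping gives ω = v/R, so the total kinetic energy is ½Mv² + ½Iω² = ½(1+k)Mv² = (13/20)Mv².
The vertical drop is h = L sinθ = 2.56 × sin39.5° = 1.628 m.
Energy conservation: Mgh = (13/20)Mv², so v = √(2gh/(1+k)) = √(2 × 9.8 × 1.628 / 1.3) ≈ 4.95 m/s.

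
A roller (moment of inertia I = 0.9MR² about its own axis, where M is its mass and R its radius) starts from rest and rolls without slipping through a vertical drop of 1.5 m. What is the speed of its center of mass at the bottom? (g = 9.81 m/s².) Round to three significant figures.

For this body I = 0.9MR², i.e. k = I/(MR²) = 0.9.
Rolling without slipping gives ω = v/R, so the total kinetic energy is ½Mv² + ½Iω² = ½(1+k)Mv² = (19/20)Mv².
Energy conservation: Mgh = (19/20)Mv², so v = √(2gh/(1+k)) = √(2 × 9.81 × 1.5 / 1.9) ≈ 3.94 m/s.

v ≈ 3.94 m/s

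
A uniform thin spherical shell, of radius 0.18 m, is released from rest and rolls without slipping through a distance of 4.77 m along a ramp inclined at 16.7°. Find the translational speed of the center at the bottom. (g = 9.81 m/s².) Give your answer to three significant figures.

v ≈ 4.02 m/s

Here I = (2/3)MR², so the shape factor k = I/(MR²) = 2/3.
The rolling condition ω = v/R makes the rotational term ½I(v/R)² = ½kMv², so KE_total = ½(1+k)Mv² = (5/6)Mv².
The vertical drop is h = L sinθ = 4.77 × sin16.7° = 1.371 m.
Setting Mgh = (5/6)Mv² gives v = √(2gh/(1+k)) = √(2·9.81·1.371/1.667) ≈ 4.02 m/s.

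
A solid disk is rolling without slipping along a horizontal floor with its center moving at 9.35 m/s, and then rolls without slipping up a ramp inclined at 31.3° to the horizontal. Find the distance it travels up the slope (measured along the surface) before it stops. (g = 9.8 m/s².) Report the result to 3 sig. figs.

d ≈ 12.9 m

The moment of inertia is (1/2)MR², giving k ≡ I/(MR²) = 0.5.
The rolling condition ω = v/R makes the rotational term ½I(v/R)² = ½kMv², so KE_total = ½(1+k)Mv² = (3/4)Mv².
Setting this equal to Mgh gives the vertical rise h = (1+k)v₀²/(2g) = 1.5×9.35²/(2×9.8) = 6.69 m.
The distance along the slope is d = h/sinθ = 6.69/sin31.3° ≈ 12.9 m.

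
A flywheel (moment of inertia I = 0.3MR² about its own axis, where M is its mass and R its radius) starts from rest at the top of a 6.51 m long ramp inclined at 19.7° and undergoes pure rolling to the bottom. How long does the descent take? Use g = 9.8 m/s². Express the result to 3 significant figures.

Here I = 0.3MR², so the shape factor k = I/(MR²) = 0.3.
Translational: Mg sinθ − f = Ma. Rotational about the CM: fR = Iα = kMRa, so f = kMa.
Hence a = g sinθ/(1+k) = 9.8×sin19.7°/1.3 = 2.541 m/s².
Starting from rest, L = ½at², so t = √(2L/a) = √(2×6.51/2.541) ≈ 2.26 s.

t ≈ 2.26 s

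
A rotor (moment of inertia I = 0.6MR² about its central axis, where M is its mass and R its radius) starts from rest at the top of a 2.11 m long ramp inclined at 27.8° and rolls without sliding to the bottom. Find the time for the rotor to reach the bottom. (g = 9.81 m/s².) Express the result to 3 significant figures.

t ≈ 1.21 s

Here I = 0.6MR², so the shape factor k = I/(MR²) = 0.6.
Newton's second law down the slope: Mg sinθ − f = Ma. The torque equation fR = Iα (with α = a/R) gives f = kMa.
Hence a = g sinθ/(1+k) = 9.81×sin27.8°/1.6 = 2.86 m/s².
Starting from rest, L = ½at², so t = √(2L/a) = √(2×2.11/2.86) ≈ 1.21 s.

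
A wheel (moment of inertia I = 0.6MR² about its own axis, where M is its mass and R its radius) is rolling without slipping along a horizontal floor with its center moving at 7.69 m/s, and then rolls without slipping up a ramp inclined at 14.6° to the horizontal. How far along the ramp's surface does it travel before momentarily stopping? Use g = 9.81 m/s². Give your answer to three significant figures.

d ≈ 19.1 m

The moment of inertia is 0.6MR², giving k ≡ I/(MR²) = 0.6.
The rolling condition ω = v/R makes the rotational term ½I(v/R)² = ½kMv², so KE_total = ½(1+k)Mv² = (4/5)Mv².
Setting this equal to Mgh gives the vertical rise h = (1+k)v₀²/(2g) = 1.6×7.69²/(2×9.81) = 4.823 m.
The distance along the slope is d = h/sinθ = 4.823/sin14.6° ≈ 19.1 m.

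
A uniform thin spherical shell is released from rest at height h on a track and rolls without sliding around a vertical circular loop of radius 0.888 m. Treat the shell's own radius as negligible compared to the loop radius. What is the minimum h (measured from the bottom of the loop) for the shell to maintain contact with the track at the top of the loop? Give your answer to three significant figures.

Here I = (2/3)MR², so the shape factor k = I/(MR²) = 2/3.
At the top, contact is just lost when gravity alone supplies the centripetal force: Mg = Mv_top²/r, i.e. v_top² = gr.
With ω = v/R, the kinetic energy at speed v is ½(1+k)Mv² = (5/6)Mv².
Energy conservation from release (height h) to the top (height 2r): Mgh = Mg(2r) + (5/6)M·gr.
Thus h_min = 2r + (1+k)r/2 = r(2 + 1.667/2) = 0.888 × 2.833 ≈ 2.52 m.

h_min ≈ 2.52 m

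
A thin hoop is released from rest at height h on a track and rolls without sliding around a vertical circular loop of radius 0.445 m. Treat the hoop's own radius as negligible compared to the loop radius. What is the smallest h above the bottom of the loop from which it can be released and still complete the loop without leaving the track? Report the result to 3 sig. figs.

Here I = MR², so the shape factor k = I/(MR²) = 1.
At the top of the loop, the minimum-contact condition is Mg = Mv_top²/r, so v_top² = gr.
With ω = v/R, the kinetic energy at speed v is ½(1+k)Mv² = Mv².
Energy conservation from release (height h) to the top (height 2r): Mgh = Mg(2r) + M·gr.
Thus h_min = 2r + (1+k)r/2 = r(2 + 2/2) = 0.445 × 3 ≈ 1.34 m.

h_min ≈ 1.34 m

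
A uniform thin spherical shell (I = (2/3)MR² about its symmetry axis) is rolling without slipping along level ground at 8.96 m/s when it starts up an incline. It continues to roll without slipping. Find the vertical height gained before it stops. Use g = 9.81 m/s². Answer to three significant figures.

The moment of inertia is (2/3)MR², giving k ≡ I/(MR²) = 2/3.
Since it rolls without slipping, ω = v/R and KE = ½Mv² + ½Iω² = ½(1+k)Mv² = (5/6)Mv².
All of this converts to potential energy at the highest point: (5/6)Mv₀² = Mgh.
Thus h = (1+k)v₀²/(2g) = 1.667 × 8.96² / (2 × 9.81) ≈ 6.82 m.

h ≈ 6.82 m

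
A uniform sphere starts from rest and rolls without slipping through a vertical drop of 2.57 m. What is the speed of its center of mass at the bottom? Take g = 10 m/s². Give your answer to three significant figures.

Here I = (2/5)MR², so the shape factor k = I/(MR²) = 0.4.
Rolling without slipping gives ω = v/R, so the total kinetic energy is ½Mv² + ½Iω² = ½(1+k)Mv² = (7/10)Mv².
Energy conservation: Mgh = (7/10)Mv², so v = √(2gh/(1+k)) = √(2 × 10 × 2.57 / 1.4) ≈ 6.06 m/s.

v ≈ 6.06 m/s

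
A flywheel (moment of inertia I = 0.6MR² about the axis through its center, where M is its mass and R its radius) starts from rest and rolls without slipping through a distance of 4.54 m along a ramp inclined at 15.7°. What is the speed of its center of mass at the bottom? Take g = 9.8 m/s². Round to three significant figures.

v ≈ 3.88 m/s

With I = 0.6MR², the ratio k = I/(MR²) is 0.6.
The rolling condition ω = v/R makes the rotational term ½I(v/R)² = ½kMv², so KE_total = ½(1+k)Mv² = (4/5)Mv².
The vertical drop is h = L sinθ = 4.54 × sin15.7° = 1.229 m.
Energy conservation: Mgh = (4/5)Mv², so v = √(2gh/(1+k)) = √(2 × 9.8 × 1.229 / 1.6) ≈ 3.88 m/s.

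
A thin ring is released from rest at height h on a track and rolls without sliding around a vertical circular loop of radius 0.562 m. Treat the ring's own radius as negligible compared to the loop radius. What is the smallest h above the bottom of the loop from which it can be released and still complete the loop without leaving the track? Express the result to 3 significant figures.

For this body I = MR², i.e. k = I/(MR²) = 1.
At the top of the loop, the minimum-contact condition is Mg = Mv_top²/r, so v_top² = gr.
With ω = v/R, the kinetic energy at speed v is ½(1+k)Mv² = Mv².
Energy conservation from release (height h) to the top (height 2r): Mgh = Mg(2r) + M·gr.
Thus h_min = 2r + (1+k)r/2 = r(2 + 2/2) = 0.562 × 3 ≈ 1.69 m.

h_min ≈ 1.69 m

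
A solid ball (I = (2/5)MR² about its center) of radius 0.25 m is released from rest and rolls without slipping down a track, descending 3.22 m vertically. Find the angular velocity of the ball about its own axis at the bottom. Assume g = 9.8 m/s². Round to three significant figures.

ω ≈ 26.9 rad/s

With I = (2/5)MR², the ratio k = I/(MR²) is 0.4.
The rolling condition ω = v/R makes the rotational term ½I(v/R)² = ½kMv², so KE_total = ½(1+k)Mv² = (7/10)Mv².
Energy conservation Mgh = ½(1+k)Mv² gives v = √(2gh/(1+k)) = √(2 × 9.8 × 3.22 / 1.4) = 6.714 m/s.
Then ω = v/R = 6.714 / 0.25 ≈ 26.9 rad/s.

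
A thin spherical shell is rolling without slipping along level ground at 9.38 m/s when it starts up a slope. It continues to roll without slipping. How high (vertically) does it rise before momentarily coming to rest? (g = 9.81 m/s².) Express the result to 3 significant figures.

For this body I = (2/3)MR², i.e. k = I/(MR²) = 2/3.
The rolling condition ω = v/R makes the rotational term ½I(v/R)² = ½kMv², so KE_total = ½(1+k)Mv² = (5/6)Mv².
At the top the kinetic energy is zero, so (5/6)Mv₀² = Mgh.
Thus h = (1+k)v₀²/(2g) = 1.667 × 9.38² / (2 × 9.81) ≈ 7.47 m.

h ≈ 7.47 m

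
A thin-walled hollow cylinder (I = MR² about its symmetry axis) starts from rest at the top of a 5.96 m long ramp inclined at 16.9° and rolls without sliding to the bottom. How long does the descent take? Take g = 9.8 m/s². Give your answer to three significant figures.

The moment of inertia is MR², giving k ≡ I/(MR²) = 1.
Along the incline Mg sinθ − f = Ma, and torque about the center fR = Iα = kMR²(a/R) gives f = kMa.
Hence a = g sinθ/(1+k) = 9.8×sin16.9°/2 = 1.424 m/s².
Starting from rest, L = ½at², so t = √(2L/a) = √(2×5.96/1.424) ≈ 2.89 s.

t ≈ 2.89 s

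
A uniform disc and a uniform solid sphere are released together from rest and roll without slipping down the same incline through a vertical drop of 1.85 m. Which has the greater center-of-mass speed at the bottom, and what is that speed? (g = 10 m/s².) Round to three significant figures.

For rolling without slipping, Mgh = ½(1+k)Mv² where k = I/(MR²), so v = √(2gh/(1+k)).
Uniform disc: k = 0.5, giving v = √(2×10×1.85/1.5) = 4.967 m/s.
Uniform solid sphere: k = 0.4, giving v = √(2×10×1.85/1.4) = 5.141 m/s.
The smaller k wins: the uniform solid sphere, at ≈ 5.14 m/s.

the uniform solid sphere, at v ≈ 5.14 m/s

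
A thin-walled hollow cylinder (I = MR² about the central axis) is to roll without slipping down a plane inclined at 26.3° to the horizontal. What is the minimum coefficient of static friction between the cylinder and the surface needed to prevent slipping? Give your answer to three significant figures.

μ_min ≈ 0.247

With I = MR², the ratio k = I/(MR²) is 1.
Translational: Mg sinθ − f = Ma. Rotational about the CM: fR = Iα = kMRa, so f = kMa.
These give a = g sinθ/(1+k) and the required friction f = kMg sinθ/(1+k).
With N = Mg cosθ, the no-slip condition f ≤ μN gives μ_min = f/N = k tanθ/(1+k).
μ_min = 1 × tan26.3° / 2 ≈ 0.247.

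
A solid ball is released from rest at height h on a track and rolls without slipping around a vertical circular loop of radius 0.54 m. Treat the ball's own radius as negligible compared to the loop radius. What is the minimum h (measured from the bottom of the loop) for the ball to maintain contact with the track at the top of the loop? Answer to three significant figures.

h_min ≈ 1.46 m

With I = (2/5)MR², the ratio k = I/(MR²) is 0.4.
At the top, contact is just lost when gravity alone supplies the centripetal force: Mg = Mv_top²/r, i.e. v_top² = gr.
With ω = v/R, the kinetic energy at speed v is ½(1+k)Mv² = (7/10)Mv².
Energy conservation from release (height h) to the top (height 2r): Mgh = Mg(2r) + (7/10)M·gr.
Thus h_min = 2r + (1+k)r/2 = r(2 + 1.4/2) = 0.54 × 2.7 ≈ 1.46 m.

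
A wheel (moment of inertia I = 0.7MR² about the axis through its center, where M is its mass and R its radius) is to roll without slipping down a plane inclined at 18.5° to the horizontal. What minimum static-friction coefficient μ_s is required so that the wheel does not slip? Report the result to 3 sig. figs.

For this body I = 0.7MR², i.e. k = I/(MR²) = 0.7.
Newton's second law down the slope: Mg sinθ − f = Ma. The torque equation fR = Iα (with α = a/R) gives f = kMa.
These give a = g sinθ/(1+k) and the required friction f = kMg sinθ/(1+k).
The normal force is N = Mg cosθ, so μ_min = f/N = k tanθ/(1+k).
μ_min = 0.7 × tan18.5° / 1.7 ≈ 0.138.

μ_min ≈ 0.138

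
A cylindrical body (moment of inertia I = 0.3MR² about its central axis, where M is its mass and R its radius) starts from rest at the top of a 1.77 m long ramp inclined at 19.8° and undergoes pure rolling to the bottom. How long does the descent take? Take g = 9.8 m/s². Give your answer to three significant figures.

Here I = 0.3MR², so the shape factor k = I/(MR²) = 0.3.
Along the incline Mg sinθ − f = Ma, and torque about the center fR = Iα = kMR²(a/R) gives f = kMa.
Hence a = g sinθ/(1+k) = 9.8×sin19.8°/1.3 = 2.554 m/s².
Starting from rest, L = ½at², so t = √(2L/a) = √(2×1.77/2.554) ≈ 1.18 s.

t ≈ 1.18 s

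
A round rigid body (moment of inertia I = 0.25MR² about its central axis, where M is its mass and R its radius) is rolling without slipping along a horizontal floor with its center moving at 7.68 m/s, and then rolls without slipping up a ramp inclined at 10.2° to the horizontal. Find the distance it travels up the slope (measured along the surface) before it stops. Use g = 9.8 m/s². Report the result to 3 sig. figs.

Here I = 0.25MR², so the shape factor k = I/(MR²) = 0.25.
Rolling without slipping gives ω = v/R, so the total kinetic energy is ½Mv² + ½Iω² = ½(1+k)Mv² = (5/8)Mv².
Setting this equal to Mgh gives the vertical rise h = (1+k)v₀²/(2g) = 1.25×7.68²/(2×9.8) = 3.762 m.
Along the incline, d = h/sinθ = 3.762/sin10.2° ≈ 21.2 m.

d ≈ 21.2 m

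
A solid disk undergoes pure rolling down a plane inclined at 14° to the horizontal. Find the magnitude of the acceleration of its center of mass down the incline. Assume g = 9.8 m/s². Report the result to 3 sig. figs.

a ≈ 1.58 m/s²

Here I = (1/2)MR², so the shape factor k = I/(MR²) = 0.5.
Along the incline Mg sinθ − f = Ma, and torque about the center fR = Iα = kMR²(a/R) gives f = kMa.
Eliminating f: Mg sinθ = (1+k)Ma, so a = g sinθ/(1+k) = 9.8 × sin14° / 1.5 ≈ 1.58 m/s².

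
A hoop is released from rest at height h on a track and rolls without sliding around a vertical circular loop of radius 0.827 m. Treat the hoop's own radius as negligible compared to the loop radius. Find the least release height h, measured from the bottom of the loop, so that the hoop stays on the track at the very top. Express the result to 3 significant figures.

For this body I = MR², i.e. k = I/(MR²) = 1.
At the top, contact is just lost when gravity alone supplies the centripetal force: Mg = Mv_top²/r, i.e. v_top² = gr.
With ω = v/R, the kinetic energy at speed v is ½(1+k)Mv² = Mv².
Energy conservation from release (height h) to the top (height 2r): Mgh = Mg(2r) + M·gr.
Thus h_min = 2r + (1+k)r/2 = r(2 + 2/2) = 0.827 × 3 ≈ 2.48 m.

h_min ≈ 2.48 m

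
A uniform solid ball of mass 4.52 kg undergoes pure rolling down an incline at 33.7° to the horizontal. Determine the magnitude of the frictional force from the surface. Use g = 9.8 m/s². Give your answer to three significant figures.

For this body I = (2/5)MR², i.e. k = I/(MR²) = 0.4.
Along the incline Mg sinθ − f = Ma, and torque about the center fR = Iα = kMR²(a/R) gives f = kMa.
Combining, a = g sinθ/(1+k) and f = kMa = kMg sinθ/(1+k).
f = 0.4 × 4.52 × 9.8 × sin33.7° / 1.4 ≈ 7.02 N.

f ≈ 7.02 N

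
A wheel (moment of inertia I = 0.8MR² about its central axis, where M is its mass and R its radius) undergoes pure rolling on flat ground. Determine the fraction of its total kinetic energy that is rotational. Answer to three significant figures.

Here I = 0.8MR², so the shape factor k = I/(MR²) = 0.8.
With ω = v/R, KE_trans = ½Mv² and KE_rot = ½Iω² = ½kMv², so KE_total = ½(1+k)Mv².
The rotational fraction is therefore k/(1+k) = 0.8/1.8 ≈ 0.444.

fraction ≈ 0.444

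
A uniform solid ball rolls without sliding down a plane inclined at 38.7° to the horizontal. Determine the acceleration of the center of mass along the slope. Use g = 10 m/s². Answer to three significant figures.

a ≈ 4.47 m/s²

Here I = (2/5)MR², so the shape factor k = I/(MR²) = 0.4.
Newton's second law down the slope: Mg sinθ − f = Ma. The torque equation fR = Iα (with α = a/R) gives f = kMa.
Eliminating f: Mg sinθ = (1+k)Ma, so a = g sinθ/(1+k) = 10 × sin38.7° / 1.4 ≈ 4.47 m/s².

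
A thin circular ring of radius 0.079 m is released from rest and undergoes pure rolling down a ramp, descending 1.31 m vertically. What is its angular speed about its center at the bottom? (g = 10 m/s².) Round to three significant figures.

The moment of inertia is MR², giving k ≡ I/(MR²) = 1.
Rolling without slipping gives ω = v/R, so the total kinetic energy is ½Mv² + ½Iω² = ½(1+k)Mv² = Mv².
Energy conservation Mgh = ½(1+k)Mv² gives v = √(2gh/(1+k)) = √(2 × 10 × 1.31 / 2) = 3.619 m/s.
Then ω = v/R = 3.619 / 0.079 ≈ 45.8 rad/s.

ω ≈ 45.8 rad/s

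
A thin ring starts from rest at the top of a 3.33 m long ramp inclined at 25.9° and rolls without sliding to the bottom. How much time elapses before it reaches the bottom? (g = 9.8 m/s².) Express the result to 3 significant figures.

t ≈ 1.76 s

The moment of inertia is MR², giving k ≡ I/(MR²) = 1.
Translational: Mg sinθ − f = Ma. Rotational about the CM: fR = Iα = kMRa, so f = kMa.
Hence a = g sinθ/(1+k) = 9.8×sin25.9°/2 = 2.14 m/s².
Starting from rest, L = ½at², so t = √(2L/a) = √(2×3.33/2.14) ≈ 1.76 s.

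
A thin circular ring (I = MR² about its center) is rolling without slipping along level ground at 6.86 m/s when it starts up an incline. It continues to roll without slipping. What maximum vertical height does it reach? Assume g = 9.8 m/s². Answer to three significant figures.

With I = MR², the ratio k = I/(MR²) is 1.
Since it rolls without slipping, ω = v/R and KE = ½Mv² + ½Iω² = ½(1+k)Mv² = Mv².
All of this converts to potential energy at the highest point: Mv₀² = Mgh.
Thus h = (1+k)v₀²/(2g) = 2 × 6.86² / (2 × 9.8) ≈ 4.80 m.

h ≈ 4.80 m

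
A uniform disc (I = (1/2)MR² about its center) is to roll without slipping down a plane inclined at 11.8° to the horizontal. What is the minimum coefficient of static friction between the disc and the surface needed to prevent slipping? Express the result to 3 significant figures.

μ_min ≈ 0.0696

Here I = (1/2)MR², so the shape factor k = I/(MR²) = 0.5.
Newton's second law down the slope: Mg sinθ − f = Ma. The torque equation fR = Iα (with α = a/R) gives f = kMa.
These give a = g sinθ/(1+k) and the required friction f = kMg sinθ/(1+k).
With N = Mg cosθ, the no-slip condition f ≤ μN gives μ_min = f/N = k tanθ/(1+k).
μ_min = 0.5 × tan11.8° / 1.5 ≈ 0.0696.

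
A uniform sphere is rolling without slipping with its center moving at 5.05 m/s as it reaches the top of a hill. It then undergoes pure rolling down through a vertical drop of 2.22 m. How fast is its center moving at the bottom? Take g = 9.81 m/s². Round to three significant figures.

v ≈ 7.52 m/s

For this body I = (2/5)MR², i.e. k = I/(MR²) = 0.4.
Rolling without slipping gives ω = v/R, so the total kinetic energy is ½Mv² + ½Iω² = ½(1+k)Mv² = (7/10)Mv².
Conserving energy between top and bottom: (7/10)Mv² = (7/10)Mv₀² + Mgh, hence v² = v₀² + 2gh/(1+k).
v = √(5.05² + 2×9.81×2.22/1.4) = √56.61 ≈ 7.52 m/s.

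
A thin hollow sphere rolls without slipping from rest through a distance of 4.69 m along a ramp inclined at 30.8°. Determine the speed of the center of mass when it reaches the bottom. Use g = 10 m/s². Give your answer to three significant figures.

v ≈ 5.37 m/s

With I = (2/3)MR², the ratio k = I/(MR²) is 2/3.
Pure rolling means v = ωR; then KE = ½Mv² + ½I(v/R)² = ½(1+k)Mv² = (5/6)Mv².
The vertical drop is h = L sinθ = 4.69 × sin30.8° = 2.401 m.
Setting Mgh = (5/6)Mv² gives v = √(2gh/(1+k)) = √(2·10·2.401/1.667) ≈ 5.37 m/s.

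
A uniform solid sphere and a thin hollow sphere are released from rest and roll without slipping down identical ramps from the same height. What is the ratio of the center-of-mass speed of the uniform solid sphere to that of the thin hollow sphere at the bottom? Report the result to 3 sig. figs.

v_ratio ≈ 1.09

Each satisfies Mgh = ½(1+k)Mv² with k = I/(MR²), so v ∝ 1/√(1+k).
For the uniform solid sphere k = 0.4; for the thin hollow sphere k = 2/3.
v₁/v₂ = √((1+k₂)/(1+k₁)) = √(1.667/1.4) ≈ 1.09.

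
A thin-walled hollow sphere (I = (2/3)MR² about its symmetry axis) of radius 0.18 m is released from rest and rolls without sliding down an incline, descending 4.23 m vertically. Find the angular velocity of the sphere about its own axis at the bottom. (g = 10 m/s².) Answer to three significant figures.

Here I = (2/3)MR², so the shape factor k = I/(MR²) = 2/3.
Pure rolling means v = ωR; then KE = ½Mv² + ½I(v/R)² = ½(1+k)Mv² = (5/6)Mv².
Energy conservation Mgh = ½(1+k)Mv² gives v = √(2gh/(1+k)) = √(2 × 10 × 4.23 / 1.667) = 7.125 m/s.
Then ω = v/R = 7.125 / 0.18 ≈ 39.6 rad/s.

ω ≈ 39.6 rad/s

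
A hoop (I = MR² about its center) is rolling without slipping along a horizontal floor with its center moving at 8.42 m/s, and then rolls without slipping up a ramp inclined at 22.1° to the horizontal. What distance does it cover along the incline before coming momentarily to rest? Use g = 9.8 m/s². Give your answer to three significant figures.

d ≈ 19.2 m

For this body I = MR², i.e. k = I/(MR²) = 1.
Rolling without slipping gives ω = v/R, so the total kinetic energy is ½Mv² + ½Iω² = ½(1+k)Mv² = Mv².
Setting this equal to Mgh gives the vertical rise h = (1+k)v₀²/(2g) = 2×8.42²/(2×9.8) = 7.234 m.
The distance along the slope is d = h/sinθ = 7.234/sin22.1° ≈ 19.2 m.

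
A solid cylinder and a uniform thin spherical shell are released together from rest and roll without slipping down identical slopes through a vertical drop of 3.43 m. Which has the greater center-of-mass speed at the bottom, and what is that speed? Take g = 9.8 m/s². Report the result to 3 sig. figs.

the solid cylinder, at v ≈ 6.69 m/s

For rolling without slipping, Mgh = ½(1+k)Mv² where k = I/(MR²), so v = √(2gh/(1+k)).
Solid cylinder: k = 0.5, giving v = √(2×9.8×3.43/1.5) = 6.695 m/s.
Uniform thin spherical shell: k = 2/3, giving v = √(2×9.8×3.43/1.667) = 6.351 m/s.
The smaller k wins: the solid cylinder, at ≈ 6.69 m/s.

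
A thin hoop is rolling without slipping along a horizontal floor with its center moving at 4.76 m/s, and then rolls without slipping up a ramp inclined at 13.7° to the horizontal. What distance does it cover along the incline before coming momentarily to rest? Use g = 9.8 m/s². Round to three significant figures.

Here I = MR², so the shape factor k = I/(MR²) = 1.
Pure rolling means v = ωR; then KE = ½Mv² + ½I(v/R)² = ½(1+k)Mv² = Mv².
Setting this equal to Mgh gives the vertical rise h = (1+k)v₀²/(2g) = 2×4.76²/(2×9.8) = 2.312 m.
The distance along the slope is d = h/sinθ = 2.312/sin13.7° ≈ 9.76 m.

d ≈ 9.76 m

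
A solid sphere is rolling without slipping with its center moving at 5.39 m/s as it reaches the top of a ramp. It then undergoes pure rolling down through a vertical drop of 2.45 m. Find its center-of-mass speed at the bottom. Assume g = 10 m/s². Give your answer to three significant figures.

For this body I = (2/5)MR², i.e. k = I/(MR²) = 0.4.
The rolling condition ω = v/R makes the rotational term ½I(v/R)² = ½kMv², so KE_total = ½(1+k)Mv² = (7/10)Mv².
Conserving energy between top and bottom: (7/10)Mv² = (7/10)Mv₀² + Mgh, hence v² = v₀² + 2gh/(1+k).
v = √(5.39² + 2×10×2.45/1.4) = √64.05 ≈ 8.00 m/s.

v ≈ 8.00 m/s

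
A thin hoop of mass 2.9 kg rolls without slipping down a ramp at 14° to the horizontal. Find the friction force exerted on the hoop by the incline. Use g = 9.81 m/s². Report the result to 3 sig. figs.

With I = MR², the ratio k = I/(MR²) is 1.
Newton's second law down the slope: Mg sinθ − f = Ma. The torque equation fR = Iα (with α = a/R) gives f = kMa.
Combining, a = g sinθ/(1+k) and f = kMa = kMg sinθ/(1+k).
f = 1 × 2.9 × 9.81 × sin14° / 2 ≈ 3.44 N.

f ≈ 3.44 N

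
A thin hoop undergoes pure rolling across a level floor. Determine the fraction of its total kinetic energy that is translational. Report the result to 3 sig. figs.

fraction ≈ 0.500

With I = MR², the ratio k = I/(MR²) is 1.
With ω = v/R, KE_trans = ½Mv² and KE_rot = ½Iω² = ½kMv², so KE_total = ½(1+k)Mv².
The translational fraction is therefore 1/(1+k) = 1/2 ≈ 0.500.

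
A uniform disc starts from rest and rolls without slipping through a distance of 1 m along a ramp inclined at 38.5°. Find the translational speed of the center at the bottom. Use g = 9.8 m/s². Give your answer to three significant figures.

With I = (1/2)MR², the ratio k = I/(MR²) is 0.5.
Since it rolls without slipping, ω = v/R and KE = ½Mv² + ½Iω² = ½(1+k)Mv² = (3/4)Mv².
The vertical drop is h = L sinθ = 1 × sin38.5° = 0.6225 m.
Setting Mgh = (3/4)Mv² gives v = √(2gh/(1+k)) = √(2·9.8·0.6225/1.5) ≈ 2.85 m/s.

v ≈ 2.85 m/s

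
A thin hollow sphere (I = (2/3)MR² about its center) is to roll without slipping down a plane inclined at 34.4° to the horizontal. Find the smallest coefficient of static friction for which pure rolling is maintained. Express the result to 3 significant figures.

μ_min ≈ 0.274

For this body I = (2/3)MR², i.e. k = I/(MR²) = 2/3.
Translational: Mg sinθ − f = Ma. Rotational about the CM: fR = Iα = kMRa, so f = kMa.
These give a = g sinθ/(1+k) and the required friction f = kMg sinθ/(1+k).
The normal force is N = Mg cosθ, so μ_min = f/N = k tanθ/(1+k).
μ_min = (2/3) × tan34.4° / 1.667 ≈ 0.274.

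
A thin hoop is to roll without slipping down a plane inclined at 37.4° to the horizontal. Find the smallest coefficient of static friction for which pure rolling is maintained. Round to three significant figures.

μ_min ≈ 0.382

The moment of inertia is MR², giving k ≡ I/(MR²) = 1.
Newton's second law down the slope: Mg sinθ − f = Ma. The torque equation fR = Iα (with α = a/R) gives f = kMa.
These give a = g sinθ/(1+k) and the required friction f = kMg sinθ/(1+k).
The normal force is N = Mg cosθ, so μ_min = f/N = k tanθ/(1+k).
μ_min = 1 × tan37.4° / 2 ≈ 0.382.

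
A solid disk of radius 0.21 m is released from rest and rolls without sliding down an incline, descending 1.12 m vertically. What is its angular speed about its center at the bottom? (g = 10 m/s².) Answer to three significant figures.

Here I = (1/2)MR², so the shape factor k = I/(MR²) = 0.5.
The rolling condition ω = v/R makes the rotational term ½I(v/R)² = ½kMv², so KE_total = ½(1+k)Mv² = (3/4)Mv².
Energy conservation Mgh = ½(1+k)Mv² gives v = √(2gh/(1+k)) = √(2 × 10 × 1.12 / 1.5) = 3.864 m/s.
The angular speed follows from ω = v/R = 3.864/0.21 ≈ 18.4 rad/s.

ω ≈ 18.4 rad/s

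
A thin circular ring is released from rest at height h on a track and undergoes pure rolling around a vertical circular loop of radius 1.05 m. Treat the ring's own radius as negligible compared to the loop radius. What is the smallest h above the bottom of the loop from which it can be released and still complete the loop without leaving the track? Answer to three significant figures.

With I = MR², the ratio k = I/(MR²) is 1.
At the top, contact is just lost when gravity alone supplies the centripetal force: Mg = Mv_top²/r, i.e. v_top² = gr.
With ω = v/R, the kinetic energy at speed v is ½(1+k)Mv² = Mv².
Energy conservation from release (height h) to the top (height 2r): Mgh = Mg(2r) + M·gr.
Thus h_min = 2r + (1+k)r/2 = r(2 + 2/2) = 1.05 × 3 ≈ 3.15 m.

h_min ≈ 3.15 m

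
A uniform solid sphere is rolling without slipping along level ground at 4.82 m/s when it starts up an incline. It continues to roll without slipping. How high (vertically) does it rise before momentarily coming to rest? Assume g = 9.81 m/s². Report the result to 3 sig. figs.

h ≈ 1.66 m

The moment of inertia is (2/5)MR², giving k ≡ I/(MR²) = 0.4.
Rolling without slipping gives ω = v/R, so the total kinetic energy is ½Mv² + ½Iω² = ½(1+k)Mv² = (7/10)Mv².
At the top the kinetic energy is zero, so (7/10)Mv₀² = Mgh.
Thus h = (1+k)v₀²/(2g) = 1.4 × 4.82² / (2 × 9.81) ≈ 1.66 m.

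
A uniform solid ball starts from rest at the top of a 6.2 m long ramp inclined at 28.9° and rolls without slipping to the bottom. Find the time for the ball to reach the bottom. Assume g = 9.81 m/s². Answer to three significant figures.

t ≈ 1.91 s

The moment of inertia is (2/5)MR², giving k ≡ I/(MR²) = 0.4.
Translational: Mg sinθ − f = Ma. Rotational about the CM: fR = Iα = kMRa, so f = kMa.
Hence a = g sinθ/(1+k) = 9.81×sin28.9°/1.4 = 3.386 m/s².
Starting from rest, L = ½at², so t = √(2L/a) = √(2×6.2/3.386) ≈ 1.91 s.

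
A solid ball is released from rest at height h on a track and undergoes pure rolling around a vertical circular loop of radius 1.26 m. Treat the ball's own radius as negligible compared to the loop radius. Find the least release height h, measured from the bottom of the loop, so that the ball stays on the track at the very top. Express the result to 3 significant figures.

h_min ≈ 3.40 m

With I = (2/5)MR², the ratio k = I/(MR²) is 0.4.
At the top, contact is just lost when gravity alone supplies the centripetal force: Mg = Mv_top²/r, i.e. v_top² = gr.
With ω = v/R, the kinetic energy at speed v is ½(1+k)Mv² = (7/10)Mv².
Energy conservation from release (height h) to the top (height 2r): Mgh = Mg(2r) + (7/10)M·gr.
Thus h_min = 2r + (1+k)r/2 = r(2 + 1.4/2) = 1.26 × 2.7 ≈ 3.40 m.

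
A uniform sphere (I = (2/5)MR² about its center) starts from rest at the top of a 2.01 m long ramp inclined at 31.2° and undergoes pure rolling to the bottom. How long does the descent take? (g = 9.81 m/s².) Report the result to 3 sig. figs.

t ≈ 1.05 s

Here I = (2/5)MR², so the shape factor k = I/(MR²) = 0.4.
Along the incline Mg sinθ − f = Ma, and torque about the center fR = Iα = kMR²(a/R) gives f = kMa.
Hence a = g sinθ/(1+k) = 9.81×sin31.2°/1.4 = 3.63 m/s².
Starting from rest, L = ½at², so t = √(2L/a) = √(2×2.01/3.63) ≈ 1.05 s.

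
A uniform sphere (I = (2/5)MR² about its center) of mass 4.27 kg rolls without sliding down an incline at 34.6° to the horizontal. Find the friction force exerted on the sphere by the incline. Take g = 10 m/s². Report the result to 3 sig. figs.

Here I = (2/5)MR², so the shape factor k = I/(MR²) = 0.4.
Translational: Mg sinθ − f = Ma. Rotational about the CM: fR = Iα = kMRa, so f = kMa.
Combining, a = g sinθ/(1+k) and f = kMa = kMg sinθ/(1+k).
f = 0.4 × 4.27 × 10 × sin34.6° / 1.4 ≈ 6.93 N.

f ≈ 6.93 N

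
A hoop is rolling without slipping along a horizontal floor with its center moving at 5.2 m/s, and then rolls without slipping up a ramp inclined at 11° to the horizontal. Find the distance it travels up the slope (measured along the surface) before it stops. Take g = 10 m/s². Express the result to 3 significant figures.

For this body I = MR², i.e. k = I/(MR²) = 1.
Pure rolling means v = ωR; then KE = ½Mv² + ½I(v/R)² = ½(1+k)Mv² = Mv².
Setting this equal to Mgh gives the vertical rise h = (1+k)v₀²/(2g) = 2×5.2²/(2×10) = 2.704 m.
The distance along the slope is d = h/sinθ = 2.704/sin11° ≈ 14.2 m.

d ≈ 14.2 m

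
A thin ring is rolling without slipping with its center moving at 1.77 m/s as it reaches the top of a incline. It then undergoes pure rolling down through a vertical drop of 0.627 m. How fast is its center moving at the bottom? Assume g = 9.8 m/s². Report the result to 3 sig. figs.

v ≈ 3.05 m/s

Here I = MR², so the shape factor k = I/(MR²) = 1.
Pure rolling means v = ωR; then KE = ½Mv² + ½I(v/R)² = ½(1+k)Mv² = Mv².
Conserving energy between top and bottom: Mv² = Mv₀² + Mgh, hence v² = v₀² + 2gh/(1+k).
v = √(1.77² + 2×9.8×0.627/2) = √9.277 ≈ 3.05 m/s.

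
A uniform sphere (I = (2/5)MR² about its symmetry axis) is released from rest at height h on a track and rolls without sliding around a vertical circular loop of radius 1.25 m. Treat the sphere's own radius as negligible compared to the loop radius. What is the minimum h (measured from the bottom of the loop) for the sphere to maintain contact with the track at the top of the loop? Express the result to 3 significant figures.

h_min ≈ 3.38 m

For this body I = (2/5)MR², i.e. k = I/(MR²) = 0.4.
At the top of the loop, the minimum-contact condition is Mg = Mv_top²/r, so v_top² = gr.
With ω = v/R, the kinetic energy at speed v is ½(1+k)Mv² = (7/10)Mv².
Energy conservation from release (height h) to the top (height 2r): Mgh = Mg(2r) + (7/10)M·gr.
Thus h_min = 2r + (1+k)r/2 = r(2 + 1.4/2) = 1.25 × 2.7 ≈ 3.38 m.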